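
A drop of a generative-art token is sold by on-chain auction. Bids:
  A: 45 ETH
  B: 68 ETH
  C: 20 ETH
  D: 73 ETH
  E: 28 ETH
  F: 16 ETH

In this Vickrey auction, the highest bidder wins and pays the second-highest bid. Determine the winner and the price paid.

D pays 68 ETH

Bids ranked: 73 (D) > 68 (B) > 45 (A) > 28 (E) > 20 (C) > 16 (F)
Second-price: D pays B's bid of 68 ETH.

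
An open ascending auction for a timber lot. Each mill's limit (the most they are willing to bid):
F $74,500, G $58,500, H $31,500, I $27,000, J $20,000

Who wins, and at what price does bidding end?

F wins at $58,500

Rule: the price rises until one bidder remains; the winner pays the price at which the last rival dropped out.
Limits in order: 74,500 (F) > 58,500 (G) > 31,500 (H) > 27,000 (I) > 20,000 (J)
Bidding ends when G exits at $58,500; F takes it.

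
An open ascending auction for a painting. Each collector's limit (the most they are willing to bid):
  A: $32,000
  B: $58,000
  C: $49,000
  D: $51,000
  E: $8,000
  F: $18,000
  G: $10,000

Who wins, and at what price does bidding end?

Limits in order: 58,000 (B) > 51,000 (D) > 49,000 (C) > 32,000 (A) > 18,000 (F) > 10,000 (G) > …
Once the price passes $51,000, only B is left; the hammer falls at D's limit of $51,000.

B wins at $51,000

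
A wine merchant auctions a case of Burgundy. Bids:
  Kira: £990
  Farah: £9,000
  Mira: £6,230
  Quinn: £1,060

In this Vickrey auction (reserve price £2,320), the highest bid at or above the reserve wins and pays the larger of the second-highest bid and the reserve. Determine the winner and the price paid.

Rule: the highest bid at or above the reserve wins and pays the larger of the second-highest bid and the reserve.
Sorting bids: 9,000 (Farah) > 6,230 (Mira) > 1,060 (Quinn) > 990 (Kira)
Highest eligible bid: Farah at £9,000.
Second-highest bid £6,230 exceeds the reserve £2,320 → payment £6,230.

Farah pays £6,230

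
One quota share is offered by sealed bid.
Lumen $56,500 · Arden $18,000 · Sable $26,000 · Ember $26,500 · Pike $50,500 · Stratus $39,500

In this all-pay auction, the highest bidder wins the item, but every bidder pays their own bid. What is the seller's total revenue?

All-pay auction: the highest bidder wins the item, but every bidder pays their own bid.
Sorting bids: 56,500 (Lumen) > 50,500 (Pike) > 39,500 (Stratus) > 26,500 (Ember) > 26,000 (Sable) > 18,000 (Arden)
Every bidder forfeits their bid regardless of winning.
Revenue = 56,500 + 18,000 + 26,000 + 26,500 + 50,500 + 39,500 = $217,000.

Total revenue: $217,000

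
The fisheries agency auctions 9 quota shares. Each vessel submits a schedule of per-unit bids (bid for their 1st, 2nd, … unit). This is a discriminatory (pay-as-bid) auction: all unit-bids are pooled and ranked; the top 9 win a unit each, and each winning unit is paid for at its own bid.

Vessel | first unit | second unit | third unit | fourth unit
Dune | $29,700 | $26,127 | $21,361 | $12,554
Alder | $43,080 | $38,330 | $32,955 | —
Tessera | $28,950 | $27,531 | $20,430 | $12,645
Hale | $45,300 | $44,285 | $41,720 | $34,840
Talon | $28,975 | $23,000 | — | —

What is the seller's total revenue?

Total revenue: $339,185

Pooled unit-bids ranked (top 9): 45,300 (Hale-1), 44,285 (Hale-2), 43,080 (Alder-1), 41,720 (Hale-3), 38,330 (Alder-2), 34,840 (Hale-4), 32,955 (Alder-3), 29,700 (Dune-1), 28,975 (Talon-1)
Next rejected bid: $28,950 (not a price — pay-as-bid).
Each winning unit pays its own bid.
Revenue = 45,300 + 44,285 + 43,080 + 41,720 + 38,330 + 34,840 + 32,955 + 29,700 + 28,975 = $339,185.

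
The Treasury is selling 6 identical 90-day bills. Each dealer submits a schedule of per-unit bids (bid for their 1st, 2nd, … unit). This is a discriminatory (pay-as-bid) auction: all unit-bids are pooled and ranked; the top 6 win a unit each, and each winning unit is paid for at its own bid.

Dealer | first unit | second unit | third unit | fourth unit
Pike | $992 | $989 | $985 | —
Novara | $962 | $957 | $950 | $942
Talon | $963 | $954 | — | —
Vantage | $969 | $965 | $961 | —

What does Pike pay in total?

Pike pays $2,966

Merging the schedules and taking the best 6: 992 (Pike-1), 989 (Pike-2), 985 (Pike-3), 969 (Vantage-1), 965 (Vantage-2), 963 (Talon-1)
Next rejected bid: $962 (not a price — pay-as-bid).
Pike's winning unit-bids: 992 + 989 + 985 = $2,966.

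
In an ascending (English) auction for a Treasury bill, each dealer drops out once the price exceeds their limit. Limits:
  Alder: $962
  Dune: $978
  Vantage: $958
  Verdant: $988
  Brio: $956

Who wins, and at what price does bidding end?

Verdant wins at $978

Rule: the price rises until one bidder remains; the winner pays the price at which the last rival dropped out.
Sorting limits: 988 (Verdant) > 978 (Dune) > 962 (Alder) > 958 (Vantage) > 956 (Brio)
Once the price passes $978, only Verdant is left; the hammer falls at Dune's limit of $978.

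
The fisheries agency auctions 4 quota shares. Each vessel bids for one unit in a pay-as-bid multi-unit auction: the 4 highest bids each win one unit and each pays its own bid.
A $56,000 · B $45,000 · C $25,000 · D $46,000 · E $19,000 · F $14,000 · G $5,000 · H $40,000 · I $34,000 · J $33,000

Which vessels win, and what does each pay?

Ordering the bids: 56,000 (A), 46,000 (D), 45,000 (B), 40,000 (H), 34,000 (I), 33,000 (J), …
Top 4: A, D, B, H.
Each winner pays its own bid: A $56,000, D $46,000, B $45,000, H $40,000.

A $56,000, D $46,000, B $45,000, H $40,000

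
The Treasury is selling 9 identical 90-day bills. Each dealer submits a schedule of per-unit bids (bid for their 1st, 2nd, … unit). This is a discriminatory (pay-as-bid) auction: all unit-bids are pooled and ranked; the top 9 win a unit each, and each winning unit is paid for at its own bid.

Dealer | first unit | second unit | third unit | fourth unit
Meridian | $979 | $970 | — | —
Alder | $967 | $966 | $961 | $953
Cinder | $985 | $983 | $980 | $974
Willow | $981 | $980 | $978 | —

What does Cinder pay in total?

Merging the schedules and taking the best 9: 985 (Cinder-1), 983 (Cinder-2), 981 (Willow-1), 980 (Cinder-3), 980 (Willow-2), 979 (Meridian-1), 978 (Willow-3), 974 (Cinder-4), 970 (Meridian-2)
Next rejected bid: $967 (not a price — pay-as-bid).
Cinder's winning unit-bids: 985 + 983 + 980 + 974 = $3,922.

Cinder pays $3,922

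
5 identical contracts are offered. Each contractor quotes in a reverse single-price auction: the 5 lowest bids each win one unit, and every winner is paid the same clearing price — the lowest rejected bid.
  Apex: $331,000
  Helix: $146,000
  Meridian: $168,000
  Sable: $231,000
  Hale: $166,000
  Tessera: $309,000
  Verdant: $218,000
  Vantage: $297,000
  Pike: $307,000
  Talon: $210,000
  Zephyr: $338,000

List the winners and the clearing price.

Sorting: 146,000 (Helix), 166,000 (Hale), 168,000 (Meridian), 210,000 (Talon), 218,000 (Verdant), 231,000 (Sable), 297,000 (Vantage), …
Winners (5 units): Helix, Hale, Meridian, Talon, Verdant.
Lowest unsuccessful bid: $231,000 → clearing price.

Helix, Hale, Meridian, Talon, Verdant; each is paid $231,000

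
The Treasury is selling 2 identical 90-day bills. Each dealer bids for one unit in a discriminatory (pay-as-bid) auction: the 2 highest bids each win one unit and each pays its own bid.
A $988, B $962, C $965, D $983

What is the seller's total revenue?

Total revenue: $1,971

Ordering the bids: 988 (A), 983 (D), 965 (C), 962 (B)
Top 2: A, D.
Total revenue = 988 + 983 = $1,971.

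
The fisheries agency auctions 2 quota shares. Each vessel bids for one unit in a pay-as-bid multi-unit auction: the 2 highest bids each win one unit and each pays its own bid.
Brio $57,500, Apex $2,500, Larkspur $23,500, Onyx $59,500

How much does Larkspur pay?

Bids ranked high→low: 59,500 (Onyx), 57,500 (Brio), 23,500 (Larkspur), 2,500 (Apex)
Winners (2 units): Onyx, Brio.
Larkspur does not win → $0.

Larkspur pays $0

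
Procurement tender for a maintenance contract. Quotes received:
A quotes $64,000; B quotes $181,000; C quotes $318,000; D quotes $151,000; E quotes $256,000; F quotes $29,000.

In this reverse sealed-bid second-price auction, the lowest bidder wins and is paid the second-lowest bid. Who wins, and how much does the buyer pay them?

F is paid $64,000

Sorting bids: 29,000 (F) < 64,000 (A) < 151,000 (D) < 181,000 (B) < 256,000 (E) < 318,000 (C)
F wins with the lowest bid; price is set by the runner-up at $64,000.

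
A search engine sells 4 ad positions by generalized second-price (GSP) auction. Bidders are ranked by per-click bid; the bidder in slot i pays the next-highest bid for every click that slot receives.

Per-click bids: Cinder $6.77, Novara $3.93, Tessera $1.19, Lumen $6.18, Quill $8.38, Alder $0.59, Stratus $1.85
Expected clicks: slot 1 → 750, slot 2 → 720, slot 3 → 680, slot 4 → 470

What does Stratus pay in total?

Stratus pays $0.00

Sorting advertisers: $8.38 (Quill) > $6.77 (Cinder) > $6.18 (Lumen) > $3.93 (Novara) > $1.85 (Stratus) > …
Stratus ranks below slot 4 → no slot, pays nothing.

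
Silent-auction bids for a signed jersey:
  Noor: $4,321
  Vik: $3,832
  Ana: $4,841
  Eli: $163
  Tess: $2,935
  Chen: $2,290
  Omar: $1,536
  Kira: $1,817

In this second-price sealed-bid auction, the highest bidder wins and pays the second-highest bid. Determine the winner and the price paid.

Bids in order: 4,841 (Ana) > 4,321 (Noor) > 3,832 (Vik) > 2,935 (Tess) > 2,290 (Chen) > 1,817 (Kira) > …
Ana is highest; pays the second-highest bid, $4,321.

Ana pays $4,321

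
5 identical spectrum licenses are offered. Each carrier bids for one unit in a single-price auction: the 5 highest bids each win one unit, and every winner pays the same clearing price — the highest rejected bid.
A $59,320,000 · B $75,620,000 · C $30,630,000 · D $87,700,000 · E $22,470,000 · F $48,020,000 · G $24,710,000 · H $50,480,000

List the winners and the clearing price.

Ordering the bids: 87,700,000 (D), 75,620,000 (B), 59,320,000 (A), 50,480,000 (H), 48,020,000 (F), 30,630,000 (C), 24,710,000 (G), …
Top 5: D, B, A, H, F.
Clearing price = highest rejected bid = $30,630,000.

D, B, A, H, F; each pays $30,630,000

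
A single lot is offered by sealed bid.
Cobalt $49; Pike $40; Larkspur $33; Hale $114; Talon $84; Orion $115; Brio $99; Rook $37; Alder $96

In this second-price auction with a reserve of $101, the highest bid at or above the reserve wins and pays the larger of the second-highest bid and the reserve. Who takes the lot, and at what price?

Second-price auction with a reserve of $101: the highest bid at or above the reserve wins and pays the larger of the second-highest bid and the reserve.
Sorting bids: 115 (Orion) > 114 (Hale) > 99 (Brio) > 96 (Alder) > 84 (Talon) > 49 (Cobalt) > …
Highest eligible bid: Orion at $115.
Second-highest bid $114 exceeds the reserve $101 → payment $114.

Orion pays $114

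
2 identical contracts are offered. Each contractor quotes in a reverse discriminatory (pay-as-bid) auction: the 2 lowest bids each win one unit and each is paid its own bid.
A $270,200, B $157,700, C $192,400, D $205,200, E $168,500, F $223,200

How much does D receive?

Bids ranked low→high: 157,700 (B), 168,500 (E), 192,400 (C), 205,200 (D), …
Lowest 2: B, E.
D does not win → $0.

D is paid $0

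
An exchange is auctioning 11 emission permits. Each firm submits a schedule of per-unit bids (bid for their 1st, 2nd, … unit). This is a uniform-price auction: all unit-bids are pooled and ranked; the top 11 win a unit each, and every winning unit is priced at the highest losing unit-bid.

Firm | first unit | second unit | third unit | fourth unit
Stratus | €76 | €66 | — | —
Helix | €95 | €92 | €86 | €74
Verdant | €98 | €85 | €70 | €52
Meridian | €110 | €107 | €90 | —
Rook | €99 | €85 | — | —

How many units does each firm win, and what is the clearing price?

Helix 3, Meridian 3, Rook 2, Stratus 1, Verdant 2; clearing price €74

Pooled unit-bids ranked (top 11): 110 (Meridian-1), 107 (Meridian-2), 99 (Rook-1), 98 (Verdant-1), 95 (Helix-1), 92 (Helix-2), 90 (Meridian-3), 86 (Helix-3), 85 (Verdant-2), 85 (Rook-2), 76 (Stratus-1)
The (k+1)-th unit-bid is €74.
Allocation: Helix 3, Meridian 3, Rook 2, Stratus 1, Verdant 2.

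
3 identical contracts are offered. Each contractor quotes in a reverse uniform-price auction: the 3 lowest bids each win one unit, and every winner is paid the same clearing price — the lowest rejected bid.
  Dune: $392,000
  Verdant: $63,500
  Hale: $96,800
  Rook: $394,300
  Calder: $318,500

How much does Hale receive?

Hale is paid $392,000

Sorting: 63,500 (Verdant), 96,800 (Hale), 318,500 (Calder), 392,000 (Dune), 394,300 (Rook)
Lowest 3: Verdant, Hale, Calder.
Lowest unsuccessful bid: $392,000 → clearing price.
Hale wins → is paid $392,000.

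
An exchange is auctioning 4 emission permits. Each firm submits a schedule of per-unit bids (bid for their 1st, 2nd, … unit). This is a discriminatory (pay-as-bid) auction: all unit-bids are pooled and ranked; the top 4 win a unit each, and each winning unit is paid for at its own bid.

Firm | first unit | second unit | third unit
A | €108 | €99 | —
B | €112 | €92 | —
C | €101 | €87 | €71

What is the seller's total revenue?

Merging the schedules and taking the best 4: 112 (B-1), 108 (A-1), 101 (C-1), 99 (A-2)
Next rejected bid: €92 (not a price — pay-as-bid).
Each winning unit pays its own bid.
Revenue = 112 + 108 + 101 + 99 = €420.

Total revenue: €420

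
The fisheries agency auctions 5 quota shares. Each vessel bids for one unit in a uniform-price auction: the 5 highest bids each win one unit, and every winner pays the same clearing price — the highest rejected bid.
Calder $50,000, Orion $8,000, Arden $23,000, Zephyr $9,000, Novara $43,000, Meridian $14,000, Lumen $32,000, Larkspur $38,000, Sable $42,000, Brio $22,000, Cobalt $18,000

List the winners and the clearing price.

Calder, Novara, Sable, Larkspur, Lumen; each pays $23,000

Bids ranked high→low: 50,000 (Calder), 43,000 (Novara), 42,000 (Sable), 38,000 (Larkspur), 32,000 (Lumen), 23,000 (Arden), 22,000 (Brio), …
The 5 highest are Calder, Novara, Sable, Larkspur, Lumen.
Clearing price = highest rejected bid = $23,000.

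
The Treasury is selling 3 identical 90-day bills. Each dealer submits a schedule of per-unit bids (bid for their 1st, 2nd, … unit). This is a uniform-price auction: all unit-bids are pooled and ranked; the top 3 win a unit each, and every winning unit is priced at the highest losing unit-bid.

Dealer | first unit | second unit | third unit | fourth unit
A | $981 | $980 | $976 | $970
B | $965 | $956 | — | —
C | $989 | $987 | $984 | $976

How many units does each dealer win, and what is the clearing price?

All unit-bids, highest first — top 3: 989 (C-1), 987 (C-2), 984 (C-3)
Highest rejected unit-bid = $981.
Allocation: C 3.

C 3; clearing price $981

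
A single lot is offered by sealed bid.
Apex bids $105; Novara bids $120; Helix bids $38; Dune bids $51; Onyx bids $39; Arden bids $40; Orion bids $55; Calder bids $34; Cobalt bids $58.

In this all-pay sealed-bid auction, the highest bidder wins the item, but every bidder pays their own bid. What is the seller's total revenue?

Total revenue: $540

Bids ranked: 120 (Novara) > 105 (Apex) > 58 (Cobalt) > 55 (Orion) > 51 (Dune) > 40 (Arden) > …
Every bidder forfeits their bid regardless of winning.
Revenue = 105 + 120 + 38 + 51 + 39 + 40 + 55 + 34 + 58 = $540.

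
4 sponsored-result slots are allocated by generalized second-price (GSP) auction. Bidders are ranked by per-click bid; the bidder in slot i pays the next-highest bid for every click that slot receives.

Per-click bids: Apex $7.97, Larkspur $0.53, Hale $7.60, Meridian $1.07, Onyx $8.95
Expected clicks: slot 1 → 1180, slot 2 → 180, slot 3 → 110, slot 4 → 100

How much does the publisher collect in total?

Per-click bids in order: $8.95 (Onyx) > $7.97 (Apex) > $7.60 (Hale) > $1.07 (Meridian) > $0.53 (Larkspur)
Slot 1: Onyx pays $7.97 × 1180 = $9404.60
Slot 2: Apex pays $7.60 × 180 = $1368.00
Slot 3: Hale pays $1.07 × 110 = $117.70
Slot 4: Meridian pays $0.53 × 100 = $53.00
Total = $10943.30

Total revenue: $10943.30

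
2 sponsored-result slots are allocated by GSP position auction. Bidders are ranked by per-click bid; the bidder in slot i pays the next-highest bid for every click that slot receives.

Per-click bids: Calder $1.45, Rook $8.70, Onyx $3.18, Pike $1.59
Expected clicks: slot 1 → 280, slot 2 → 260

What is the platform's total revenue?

Ranked by bid: $8.70 (Rook) > $3.18 (Onyx) > $1.59 (Pike) > …
Slot 1: Rook pays $3.18 × 280 = $890.40
Slot 2: Onyx pays $1.59 × 260 = $413.40
Total = $1303.80

Total revenue: $1303.80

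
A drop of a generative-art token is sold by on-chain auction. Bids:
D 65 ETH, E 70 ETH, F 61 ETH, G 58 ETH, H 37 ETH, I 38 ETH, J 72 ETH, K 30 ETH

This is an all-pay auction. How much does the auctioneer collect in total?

All-pay auction: the highest bidder wins the item, but every bidder pays their own bid.
Bids in order: 72 (J) > 70 (E) > 65 (D) > 61 (F) > 58 (G) > 38 (I) > …
J wins with the top bid; all bids are sunk regardless.
Every bidder forfeits their bid regardless of winning.
Revenue = 65 + 70 + 61 + 58 + 37 + 38 + 72 + 30 = 431 ETH.

Total revenue: 431 ETH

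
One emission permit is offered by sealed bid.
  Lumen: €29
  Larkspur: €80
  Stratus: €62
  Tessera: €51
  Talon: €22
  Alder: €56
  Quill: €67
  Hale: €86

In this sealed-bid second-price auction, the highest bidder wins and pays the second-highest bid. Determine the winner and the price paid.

Hale pays €80

Sealed-bid second-price auction: the highest bidder wins and pays the second-highest bid.
Sorting bids: 86 (Hale) > 80 (Larkspur) > 67 (Quill) > 62 (Stratus) > 56 (Alder) > 51 (Tessera) > …
Second-price: Hale pays Larkspur's bid of €80.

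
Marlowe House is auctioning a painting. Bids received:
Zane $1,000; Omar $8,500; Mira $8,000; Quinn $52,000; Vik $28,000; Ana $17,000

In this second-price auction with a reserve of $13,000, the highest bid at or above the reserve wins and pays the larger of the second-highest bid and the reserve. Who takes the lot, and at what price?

Quinn pays $28,000

Sorting bids: 52,000 (Quinn) > 28,000 (Vik) > 17,000 (Ana) > 8,500 (Omar) > 8,000 (Mira) > 1,000 (Zane)
Quinn has the top bid at or above the reserve ($52,000).
Second-highest bid $28,000 exceeds the reserve $13,000 → payment $28,000.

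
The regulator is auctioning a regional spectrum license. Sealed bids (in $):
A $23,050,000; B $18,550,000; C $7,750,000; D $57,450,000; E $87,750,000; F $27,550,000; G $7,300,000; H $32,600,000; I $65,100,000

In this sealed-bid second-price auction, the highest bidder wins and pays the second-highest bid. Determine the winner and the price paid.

E pays $65,100,000

Bids in order: 87,750,000 (E) > 65,100,000 (I) > 57,450,000 (D) > 32,600,000 (H) > 27,550,000 (F) > 23,050,000 (A) > …
Second-price: E pays I's bid of $65,100,000.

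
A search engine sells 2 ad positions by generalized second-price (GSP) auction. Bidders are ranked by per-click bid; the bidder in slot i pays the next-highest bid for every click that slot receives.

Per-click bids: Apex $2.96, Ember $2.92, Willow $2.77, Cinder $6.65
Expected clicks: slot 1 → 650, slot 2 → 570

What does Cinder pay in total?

Per-click bids in order: $6.65 (Cinder) > $2.96 (Apex) > $2.92 (Ember) > …
Cinder holds slot 1 → pays next bid $2.96 × 650 clicks = $1924.00.

Cinder pays $1924.00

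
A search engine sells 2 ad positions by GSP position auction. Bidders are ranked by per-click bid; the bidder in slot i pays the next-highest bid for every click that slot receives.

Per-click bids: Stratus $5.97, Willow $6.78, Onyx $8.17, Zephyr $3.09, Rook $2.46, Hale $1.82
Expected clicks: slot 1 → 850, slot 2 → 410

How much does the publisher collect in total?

Ranked by bid: $8.17 (Onyx) > $6.78 (Willow) > $5.97 (Stratus) > …
Slot 1: Onyx pays $6.78 × 850 = $5763.00
Slot 2: Willow pays $5.97 × 410 = $2447.70
Total = $8210.70

Total revenue: $8210.70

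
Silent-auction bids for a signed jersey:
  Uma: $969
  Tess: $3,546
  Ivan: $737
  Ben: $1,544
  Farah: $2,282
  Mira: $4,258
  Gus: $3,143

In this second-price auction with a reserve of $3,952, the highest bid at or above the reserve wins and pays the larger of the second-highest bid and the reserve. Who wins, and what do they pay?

Sorting bids: 4,258 (Mira) > 3,546 (Tess) > 3,143 (Gus) > 2,282 (Farah) > 1,544 (Ben) > 969 (Uma) > …
Highest eligible bid: Mira at $4,258.
max(second-highest $3,546, reserve $3,952) = $3,952.

Mira pays $3,952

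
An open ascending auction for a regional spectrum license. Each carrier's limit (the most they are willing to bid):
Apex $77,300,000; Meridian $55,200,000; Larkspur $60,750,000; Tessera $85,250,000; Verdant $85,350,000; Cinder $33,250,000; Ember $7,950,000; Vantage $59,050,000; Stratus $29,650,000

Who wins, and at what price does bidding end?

Verdant wins at $85,250,000

Sorting limits: 85,350,000 (Verdant) > 85,250,000 (Tessera) > 77,300,000 (Apex) > 60,750,000 (Larkspur) > 59,050,000 (Vantage) > 55,200,000 (Meridian) > …
Bidding ends when Tessera exits at $85,250,000; Verdant takes it.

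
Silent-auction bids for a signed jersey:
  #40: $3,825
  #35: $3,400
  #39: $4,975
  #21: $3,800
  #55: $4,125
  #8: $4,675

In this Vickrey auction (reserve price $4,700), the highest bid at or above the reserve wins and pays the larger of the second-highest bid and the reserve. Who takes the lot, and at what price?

#39 pays $4,700

Rule: the highest bid at or above the reserve wins and pays the larger of the second-highest bid and the reserve.
Bids ranked: 4,975 (#39) > 4,675 (#8) > 4,125 (#55) > 3,825 (#40) > 3,800 (#21) > 3,400 (#35)
Highest eligible bid: #39 at $4,975.
Second-highest bid $4,675 is below the reserve $4,700, so the reserve binds → payment $4,700.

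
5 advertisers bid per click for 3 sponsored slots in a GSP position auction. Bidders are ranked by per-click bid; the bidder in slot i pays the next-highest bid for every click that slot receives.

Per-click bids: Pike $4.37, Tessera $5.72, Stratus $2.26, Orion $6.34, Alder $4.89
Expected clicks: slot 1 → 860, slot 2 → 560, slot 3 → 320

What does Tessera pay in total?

Sorting advertisers: $6.34 (Orion) > $5.72 (Tessera) > $4.89 (Alder) > $4.37 (Pike) > …
Tessera holds slot 2 → pays next bid $4.89 × 560 clicks = $2738.40.

Tessera pays $2738.40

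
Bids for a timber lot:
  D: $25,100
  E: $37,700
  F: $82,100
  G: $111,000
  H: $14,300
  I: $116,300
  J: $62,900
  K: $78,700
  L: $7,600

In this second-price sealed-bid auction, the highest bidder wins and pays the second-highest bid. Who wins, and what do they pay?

I pays $111,000

Sorting bids: 116,300 (I) > 111,000 (G) > 82,100 (F) > 78,700 (K) > 62,900 (J) > 37,700 (E) > …
Second-price: I pays G's bid of $111,000.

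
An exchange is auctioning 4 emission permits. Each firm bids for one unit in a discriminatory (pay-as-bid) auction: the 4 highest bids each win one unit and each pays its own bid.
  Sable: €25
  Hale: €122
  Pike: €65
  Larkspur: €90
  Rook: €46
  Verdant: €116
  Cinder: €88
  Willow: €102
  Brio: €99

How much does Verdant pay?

Ordering the bids: 122 (Hale), 116 (Verdant), 102 (Willow), 99 (Brio), 90 (Larkspur), 88 (Cinder), …
The 4 highest are Hale, Verdant, Willow, Brio.
Verdant wins → own bid €116.

Verdant pays €116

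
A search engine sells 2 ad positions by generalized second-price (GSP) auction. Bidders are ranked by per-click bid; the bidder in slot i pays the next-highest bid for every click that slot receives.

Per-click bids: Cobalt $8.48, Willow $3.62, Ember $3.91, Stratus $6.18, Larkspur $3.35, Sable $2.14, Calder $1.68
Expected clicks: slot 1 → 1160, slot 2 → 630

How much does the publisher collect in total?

Ranked by bid: $8.48 (Cobalt) > $6.18 (Stratus) > $3.91 (Ember) > …
Slot 1: Cobalt pays $6.18 × 1160 = $7168.80
Slot 2: Stratus pays $3.91 × 630 = $2463.30
Total = $9632.10

Total revenue: $9632.10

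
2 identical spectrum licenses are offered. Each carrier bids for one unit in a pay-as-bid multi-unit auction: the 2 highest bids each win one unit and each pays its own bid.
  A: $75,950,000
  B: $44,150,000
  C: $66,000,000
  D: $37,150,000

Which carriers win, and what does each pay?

Bids ranked high→low: 75,950,000 (A), 66,000,000 (C), 44,150,000 (B), 37,150,000 (D)
Top 2: A, C.
Each winner pays its own bid: A $75,950,000, C $66,000,000.

A $75,950,000, C $66,000,000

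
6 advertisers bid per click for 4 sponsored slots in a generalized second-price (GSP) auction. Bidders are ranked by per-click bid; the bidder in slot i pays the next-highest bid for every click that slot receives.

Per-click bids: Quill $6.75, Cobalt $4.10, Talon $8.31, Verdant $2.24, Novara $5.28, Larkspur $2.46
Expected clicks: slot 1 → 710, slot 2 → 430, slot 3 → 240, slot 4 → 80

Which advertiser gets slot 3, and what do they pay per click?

Novara; $4.10 per click

Sorting advertisers: $8.31 (Talon) > $6.75 (Quill) > $5.28 (Novara) > $4.10 (Cobalt) > $2.46 (Larkspur) > …
Slot 3 goes to the third-ranked bidder, Novara, who pays the next bid down: $4.10/click.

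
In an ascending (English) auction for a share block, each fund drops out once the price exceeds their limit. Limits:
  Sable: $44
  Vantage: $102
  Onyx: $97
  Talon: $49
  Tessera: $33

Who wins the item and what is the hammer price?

Sorting limits: 102 (Vantage) > 97 (Onyx) > 49 (Talon) > 44 (Sable) > 33 (Tessera)
Bidding ends when Onyx exits at $97; Vantage takes it.

Vantage wins at $97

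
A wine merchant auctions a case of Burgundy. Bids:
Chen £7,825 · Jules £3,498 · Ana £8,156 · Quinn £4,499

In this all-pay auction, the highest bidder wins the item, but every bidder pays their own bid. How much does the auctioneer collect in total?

All-pay auction: the highest bidder wins the item, but every bidder pays their own bid.
Bids in order: 8,156 (Ana) > 7,825 (Chen) > 4,499 (Quinn) > 3,498 (Jules)
Ana wins with the top bid; all bids are sunk regardless.
Every bidder forfeits their bid regardless of winning.
Revenue = 7,825 + 3,498 + 8,156 + 4,499 = £23,978.

Total revenue: £23,978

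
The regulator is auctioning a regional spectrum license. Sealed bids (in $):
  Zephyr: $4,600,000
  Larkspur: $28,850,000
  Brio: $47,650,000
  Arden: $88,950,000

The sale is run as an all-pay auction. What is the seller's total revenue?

Bids in order: 88,950,000 (Arden) > 47,650,000 (Brio) > 28,850,000 (Larkspur) > 4,600,000 (Zephyr)
Arden wins with the top bid; all bids are sunk regardless.
Every bidder forfeits their bid regardless of winning.
Revenue = 4,600,000 + 28,850,000 + 47,650,000 + 88,950,000 = $170,050,000.

Total revenue: $170,050,000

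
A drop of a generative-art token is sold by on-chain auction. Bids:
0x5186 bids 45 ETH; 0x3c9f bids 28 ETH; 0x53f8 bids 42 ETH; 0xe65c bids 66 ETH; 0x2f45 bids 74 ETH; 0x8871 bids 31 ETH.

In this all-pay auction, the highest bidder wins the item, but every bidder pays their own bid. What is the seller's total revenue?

Total revenue: 286 ETH

Sorting bids: 74 (0x2f45) > 66 (0xe65c) > 45 (0x5186) > 42 (0x53f8) > 31 (0x8871) > 28 (0x3c9f)
0x2f45 wins with the top bid; all bids are sunk regardless.
Every bidder forfeits their bid regardless of winning.
Revenue = 45 + 28 + 42 + 66 + 74 + 31 = 286 ETH.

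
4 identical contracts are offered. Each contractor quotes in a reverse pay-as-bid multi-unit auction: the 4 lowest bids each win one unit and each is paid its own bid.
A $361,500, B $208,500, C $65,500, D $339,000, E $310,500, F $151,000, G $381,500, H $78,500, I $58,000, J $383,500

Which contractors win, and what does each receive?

Bids ranked low→high: 58,000 (I), 65,500 (C), 78,500 (H), 151,000 (F), 208,500 (B), 310,500 (E), …
Lowest 4: I, C, H, F.
Each winner is paid its own bid: I $58,000, C $65,500, H $78,500, F $151,000.

I $58,000, C $65,500, H $78,500, F $151,000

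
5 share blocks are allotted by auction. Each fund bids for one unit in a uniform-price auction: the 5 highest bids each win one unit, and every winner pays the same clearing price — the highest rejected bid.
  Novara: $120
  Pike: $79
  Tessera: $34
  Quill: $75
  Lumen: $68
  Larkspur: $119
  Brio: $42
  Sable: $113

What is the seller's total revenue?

Total revenue: $340

Bids ranked high→low: 120 (Novara), 119 (Larkspur), 113 (Sable), 79 (Pike), 75 (Quill), 68 (Lumen), 42 (Brio), …
The 5 highest are Novara, Larkspur, Sable, Pike, Quill.
First losing bid is Lumen's $68, which sets the uniform price.
Total revenue = 5 × $68 = $340.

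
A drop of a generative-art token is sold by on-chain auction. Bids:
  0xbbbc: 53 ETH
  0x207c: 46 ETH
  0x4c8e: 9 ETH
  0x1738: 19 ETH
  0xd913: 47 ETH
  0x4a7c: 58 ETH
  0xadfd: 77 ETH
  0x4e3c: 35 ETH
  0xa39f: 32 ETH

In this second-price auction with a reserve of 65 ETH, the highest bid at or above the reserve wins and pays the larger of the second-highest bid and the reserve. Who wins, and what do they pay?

Bids ranked: 77 (0xadfd) > 58 (0x4a7c) > 53 (0xbbbc) > 47 (0xd913) > 46 (0x207c) > 35 (0x4e3c) > …
0xadfd has the top bid at or above the reserve (77 ETH).
max(second-highest 58 ETH, reserve 65 ETH) = 65 ETH.

0xadfd pays 65 ETH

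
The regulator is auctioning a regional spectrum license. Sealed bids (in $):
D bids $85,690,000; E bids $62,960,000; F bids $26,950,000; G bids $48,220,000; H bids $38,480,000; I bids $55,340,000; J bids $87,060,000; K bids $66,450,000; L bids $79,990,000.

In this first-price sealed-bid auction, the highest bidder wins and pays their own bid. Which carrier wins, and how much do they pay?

Bids in order: 87,060,000 (J) > 85,690,000 (D) > 79,990,000 (L) > 66,450,000 (K) > 62,960,000 (E) > 55,340,000 (I) > …
J is highest → pays own bid, $87,060,000.

J pays $87,060,000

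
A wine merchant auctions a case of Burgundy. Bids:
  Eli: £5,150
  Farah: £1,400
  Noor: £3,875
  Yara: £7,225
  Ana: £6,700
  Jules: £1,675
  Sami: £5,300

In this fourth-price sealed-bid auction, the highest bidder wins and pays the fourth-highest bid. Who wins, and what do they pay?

Yara pays £5,150

Rule: the highest bidder wins and pays the fourth-highest bid.
Bids ranked: 7,225 (Yara) > 6,700 (Ana) > 5,300 (Sami) > 5,150 (Eli) > 3,875 (Noor) > 1,675 (Jules) > …
Yara wins; payment is bid #4 in the ranking = £5,150.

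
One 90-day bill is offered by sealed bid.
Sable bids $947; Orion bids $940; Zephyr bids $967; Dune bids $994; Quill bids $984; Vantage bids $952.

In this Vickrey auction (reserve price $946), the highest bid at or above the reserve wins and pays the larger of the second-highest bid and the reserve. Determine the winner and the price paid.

Rule: the highest bid at or above the reserve wins and pays the larger of the second-highest bid and the reserve.
Bids ranked: 994 (Dune) > 984 (Quill) > 967 (Zephyr) > 952 (Vantage) > 947 (Sable) > 940 (Orion)
Highest eligible bid: Dune at $994.
Second-highest bid $984 exceeds the reserve $946 → payment $984.

Dune pays $984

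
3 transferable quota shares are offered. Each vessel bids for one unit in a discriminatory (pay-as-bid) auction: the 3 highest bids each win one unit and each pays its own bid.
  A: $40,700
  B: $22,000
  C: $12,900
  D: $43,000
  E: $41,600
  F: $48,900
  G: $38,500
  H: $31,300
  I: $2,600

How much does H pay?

Ordering the bids: 48,900 (F), 43,000 (D), 41,600 (E), 40,700 (A), 38,500 (G), …
Winners (3 units): F, D, E.
H does not win → $0.

H pays $0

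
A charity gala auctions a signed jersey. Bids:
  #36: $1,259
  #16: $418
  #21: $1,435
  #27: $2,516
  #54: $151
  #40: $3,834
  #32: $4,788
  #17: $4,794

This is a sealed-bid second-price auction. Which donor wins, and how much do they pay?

#17 pays $4,788

Sorting bids: 4,794 (#17) > 4,788 (#32) > 3,834 (#40) > 2,516 (#27) > 1,435 (#21) > 1,259 (#36) > …
Second-price: #17 pays #32's bid of $4,788.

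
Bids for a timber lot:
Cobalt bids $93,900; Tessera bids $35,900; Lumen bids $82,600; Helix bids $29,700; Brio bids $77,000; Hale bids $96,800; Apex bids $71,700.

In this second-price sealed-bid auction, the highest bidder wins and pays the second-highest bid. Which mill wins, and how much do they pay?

Bids ranked: 96,800 (Hale) > 93,900 (Cobalt) > 82,600 (Lumen) > 77,000 (Brio) > 71,700 (Apex) > 35,900 (Tessera) > …
Second-price: Hale pays Cobalt's bid of $93,900.

Hale pays $93,900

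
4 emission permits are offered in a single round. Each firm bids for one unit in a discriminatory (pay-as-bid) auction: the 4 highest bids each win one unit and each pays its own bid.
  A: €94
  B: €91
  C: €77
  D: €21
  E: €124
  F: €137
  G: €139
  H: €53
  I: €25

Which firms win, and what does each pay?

G €139, F €137, E €124, A €94

Sorting: 139 (G), 137 (F), 124 (E), 94 (A), 91 (B), 77 (C), …
The 4 highest are G, F, E, A.
Each winner pays its own bid: G €139, F €137, E €124, A €94.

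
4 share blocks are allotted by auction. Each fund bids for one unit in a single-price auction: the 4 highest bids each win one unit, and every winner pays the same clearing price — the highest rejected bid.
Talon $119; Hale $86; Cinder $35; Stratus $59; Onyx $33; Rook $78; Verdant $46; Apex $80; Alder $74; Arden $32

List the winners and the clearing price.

Talon, Hale, Apex, Rook; each pays $74

Bids ranked high→low: 119 (Talon), 86 (Hale), 80 (Apex), 78 (Rook), 74 (Alder), 59 (Stratus), …
Top 4: Talon, Hale, Apex, Rook.
First losing bid is Alder's $74, which sets the uniform price.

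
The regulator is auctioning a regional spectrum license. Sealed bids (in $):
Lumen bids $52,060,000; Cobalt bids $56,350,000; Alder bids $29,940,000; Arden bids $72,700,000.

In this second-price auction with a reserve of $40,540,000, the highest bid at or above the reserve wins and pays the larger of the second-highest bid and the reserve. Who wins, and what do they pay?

Sorting bids: 72,700,000 (Arden) > 56,350,000 (Cobalt) > 52,060,000 (Lumen) > 29,940,000 (Alder)
Arden has the top bid at or above the reserve ($72,700,000).
Second-highest bid $56,350,000 exceeds the reserve $40,540,000 → payment $56,350,000.

Arden pays $56,350,000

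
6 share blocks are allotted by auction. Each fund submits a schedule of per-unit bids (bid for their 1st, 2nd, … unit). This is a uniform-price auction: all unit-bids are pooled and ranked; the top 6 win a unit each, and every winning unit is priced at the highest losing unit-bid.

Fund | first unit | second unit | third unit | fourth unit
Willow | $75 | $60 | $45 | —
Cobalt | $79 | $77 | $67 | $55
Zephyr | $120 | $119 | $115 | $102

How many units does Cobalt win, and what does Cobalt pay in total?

Merging the schedules and taking the best 6: 120 (Zephyr-1), 119 (Zephyr-2), 115 (Zephyr-3), 102 (Zephyr-4), 79 (Cobalt-1), 77 (Cobalt-2)
Highest rejected unit-bid = $75.
Cobalt wins 2 unit(s) at $75 each.

Cobalt: 2 units, pays $150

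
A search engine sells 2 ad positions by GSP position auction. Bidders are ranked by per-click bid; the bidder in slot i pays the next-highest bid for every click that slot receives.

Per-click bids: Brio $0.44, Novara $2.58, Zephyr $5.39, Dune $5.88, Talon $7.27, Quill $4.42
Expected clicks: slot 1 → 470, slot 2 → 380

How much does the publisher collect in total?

Sorting advertisers: $7.27 (Talon) > $5.88 (Dune) > $5.39 (Zephyr) > …
Slot 1: Talon pays $5.88 × 470 = $2763.60
Slot 2: Dune pays $5.39 × 380 = $2048.20
Total = $4811.80

Total revenue: $4811.80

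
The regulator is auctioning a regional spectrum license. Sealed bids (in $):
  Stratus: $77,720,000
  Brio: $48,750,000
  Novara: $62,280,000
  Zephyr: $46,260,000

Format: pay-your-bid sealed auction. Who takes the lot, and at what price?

Sorting bids: 77,720,000 (Stratus) > 62,280,000 (Novara) > 48,750,000 (Brio) > 46,260,000 (Zephyr)
Stratus has the highest bid and pays exactly that: $77,720,000.

Stratus pays $77,720,000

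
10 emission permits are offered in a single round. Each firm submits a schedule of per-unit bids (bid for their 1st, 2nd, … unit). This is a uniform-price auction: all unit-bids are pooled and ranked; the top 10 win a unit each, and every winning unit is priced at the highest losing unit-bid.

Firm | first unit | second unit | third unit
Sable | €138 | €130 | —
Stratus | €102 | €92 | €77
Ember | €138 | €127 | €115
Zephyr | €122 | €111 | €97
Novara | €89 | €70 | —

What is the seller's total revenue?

Pooled unit-bids ranked (top 10): 138 (Sable-1), 138 (Ember-1), 130 (Sable-2), 127 (Ember-2), 122 (Zephyr-1), 115 (Ember-3), 111 (Zephyr-2), 102 (Stratus-1), 97 (Zephyr-3), 92 (Stratus-2)
Highest rejected unit-bid = €89.
Allocation: Ember 3, Sable 2, Stratus 2, Zephyr 3. Every unit priced at €89.
Revenue = 10 × 89 = €890.

Total revenue: €890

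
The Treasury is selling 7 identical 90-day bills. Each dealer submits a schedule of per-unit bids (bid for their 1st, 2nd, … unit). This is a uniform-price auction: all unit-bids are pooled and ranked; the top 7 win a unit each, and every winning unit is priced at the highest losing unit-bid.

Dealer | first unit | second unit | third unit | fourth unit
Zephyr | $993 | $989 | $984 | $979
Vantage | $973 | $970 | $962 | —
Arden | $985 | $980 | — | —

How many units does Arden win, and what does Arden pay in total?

Arden: 2 units, pays $1,940

Pooled unit-bids ranked (top 7): 993 (Zephyr-1), 989 (Zephyr-2), 985 (Arden-1), 984 (Zephyr-3), 980 (Arden-2), 979 (Zephyr-4), 973 (Vantage-1)
First bid not allocated: $970.
Arden wins 2 unit(s) at $970 each.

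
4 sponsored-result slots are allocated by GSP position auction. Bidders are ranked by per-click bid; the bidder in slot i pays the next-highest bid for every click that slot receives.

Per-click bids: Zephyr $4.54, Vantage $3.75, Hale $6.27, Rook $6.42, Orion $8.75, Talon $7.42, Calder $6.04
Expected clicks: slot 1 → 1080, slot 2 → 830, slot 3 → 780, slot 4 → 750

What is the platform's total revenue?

Per-click bids in order: $8.75 (Orion) > $7.42 (Talon) > $6.42 (Rook) > $6.27 (Hale) > $6.04 (Calder) > …
Slot 1: Orion pays $7.42 × 1080 = $8013.60
Slot 2: Talon pays $6.42 × 830 = $5328.60
Slot 3: Rook pays $6.27 × 780 = $4890.60
Slot 4: Hale pays $6.04 × 750 = $4530.00
Total = $22762.80

Total revenue: $22762.80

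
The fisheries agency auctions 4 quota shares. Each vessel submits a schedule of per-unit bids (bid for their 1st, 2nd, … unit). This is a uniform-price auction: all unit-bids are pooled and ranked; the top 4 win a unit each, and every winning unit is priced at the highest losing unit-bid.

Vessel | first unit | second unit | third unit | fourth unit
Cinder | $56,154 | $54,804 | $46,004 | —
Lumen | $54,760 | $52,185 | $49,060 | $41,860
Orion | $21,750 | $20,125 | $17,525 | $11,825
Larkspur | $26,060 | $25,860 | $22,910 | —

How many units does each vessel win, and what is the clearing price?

All unit-bids, highest first — top 4: 56,154 (Cinder-1), 54,804 (Cinder-2), 54,760 (Lumen-1), 52,185 (Lumen-2)
Highest rejected unit-bid = $49,060.
Allocation: Cinder 2, Lumen 2.

Cinder 2, Lumen 2; clearing price $49,060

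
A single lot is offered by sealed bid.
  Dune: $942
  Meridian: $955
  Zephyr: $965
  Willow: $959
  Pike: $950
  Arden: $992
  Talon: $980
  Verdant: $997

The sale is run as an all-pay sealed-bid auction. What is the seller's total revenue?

Total revenue: $7,740

Rule: the highest bidder wins the item, but every bidder pays their own bid.
Bids ranked: 997 (Verdant) > 992 (Arden) > 980 (Talon) > 965 (Zephyr) > 959 (Willow) > 955 (Meridian) > …
Every bidder forfeits their bid regardless of winning.
Revenue = 942 + 955 + 965 + 959 + 950 + 992 + 980 + 997 = $7,740.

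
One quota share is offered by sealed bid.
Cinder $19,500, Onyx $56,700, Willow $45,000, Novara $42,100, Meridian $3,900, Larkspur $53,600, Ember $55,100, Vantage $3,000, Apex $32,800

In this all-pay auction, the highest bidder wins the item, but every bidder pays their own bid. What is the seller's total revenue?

Total revenue: $311,700

Bids ranked: 56,700 (Onyx) > 55,100 (Ember) > 53,600 (Larkspur) > 45,000 (Willow) > 42,100 (Novara) > 32,800 (Apex) > …
Every bidder forfeits their bid regardless of winning.
Revenue = 19,500 + 56,700 + 45,000 + 42,100 + 3,900 + 53,600 + 55,100 + 3,000 + 32,800 = $311,700.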